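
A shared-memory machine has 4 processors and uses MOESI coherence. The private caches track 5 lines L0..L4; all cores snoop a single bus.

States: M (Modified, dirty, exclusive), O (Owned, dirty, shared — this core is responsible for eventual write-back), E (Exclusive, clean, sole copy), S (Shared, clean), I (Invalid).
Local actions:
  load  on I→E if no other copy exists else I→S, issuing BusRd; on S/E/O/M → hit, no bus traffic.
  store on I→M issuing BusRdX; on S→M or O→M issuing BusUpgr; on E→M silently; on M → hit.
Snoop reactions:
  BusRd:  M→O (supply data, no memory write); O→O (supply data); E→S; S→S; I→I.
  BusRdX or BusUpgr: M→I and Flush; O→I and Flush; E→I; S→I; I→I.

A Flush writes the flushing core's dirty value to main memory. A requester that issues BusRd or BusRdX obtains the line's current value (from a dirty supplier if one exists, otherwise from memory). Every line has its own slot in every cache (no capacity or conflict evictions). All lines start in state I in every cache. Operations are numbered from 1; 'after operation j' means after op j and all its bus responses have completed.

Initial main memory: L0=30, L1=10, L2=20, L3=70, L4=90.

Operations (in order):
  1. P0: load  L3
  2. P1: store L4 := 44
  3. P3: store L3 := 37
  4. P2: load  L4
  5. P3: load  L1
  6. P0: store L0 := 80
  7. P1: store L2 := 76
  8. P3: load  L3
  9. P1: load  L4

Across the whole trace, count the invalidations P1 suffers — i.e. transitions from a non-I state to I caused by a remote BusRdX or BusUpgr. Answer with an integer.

step 1: P0: load  L3  ⟶  EIII  (L3)  txn=BusRd  M[L3]=70
step 2: P1: store L4 := 44  ⟶  IMII  (L4)  txn=BusRdX  M[L4]=90
step 3: P3: store L3 := 37  ⟶  IIIM  (L3)  txn=BusRdX  M[L3]=70
step 4: P2: load  L4  ⟶  IOSI  (L4)  txn=BusRd  M[L4]=90
step 5: P3: load  L1  ⟶  IIIE  (L1)  txn=BusRd  M[L1]=10
step 6: P0: store L0 := 80  ⟶  MIII  (L0)  txn=BusRdX  M[L0]=30
step 7: P1: store L2 := 76  ⟶  IMII  (L2)  txn=BusRdX  M[L2]=20
step 8: P3: load  L3  ⟶  IIIM  (L3)  txn=∅  M[L3]=70
step 9: P1: load  L4  ⟶  IOSI  (L4)  txn=∅  M[L4]=90

invalidations = 0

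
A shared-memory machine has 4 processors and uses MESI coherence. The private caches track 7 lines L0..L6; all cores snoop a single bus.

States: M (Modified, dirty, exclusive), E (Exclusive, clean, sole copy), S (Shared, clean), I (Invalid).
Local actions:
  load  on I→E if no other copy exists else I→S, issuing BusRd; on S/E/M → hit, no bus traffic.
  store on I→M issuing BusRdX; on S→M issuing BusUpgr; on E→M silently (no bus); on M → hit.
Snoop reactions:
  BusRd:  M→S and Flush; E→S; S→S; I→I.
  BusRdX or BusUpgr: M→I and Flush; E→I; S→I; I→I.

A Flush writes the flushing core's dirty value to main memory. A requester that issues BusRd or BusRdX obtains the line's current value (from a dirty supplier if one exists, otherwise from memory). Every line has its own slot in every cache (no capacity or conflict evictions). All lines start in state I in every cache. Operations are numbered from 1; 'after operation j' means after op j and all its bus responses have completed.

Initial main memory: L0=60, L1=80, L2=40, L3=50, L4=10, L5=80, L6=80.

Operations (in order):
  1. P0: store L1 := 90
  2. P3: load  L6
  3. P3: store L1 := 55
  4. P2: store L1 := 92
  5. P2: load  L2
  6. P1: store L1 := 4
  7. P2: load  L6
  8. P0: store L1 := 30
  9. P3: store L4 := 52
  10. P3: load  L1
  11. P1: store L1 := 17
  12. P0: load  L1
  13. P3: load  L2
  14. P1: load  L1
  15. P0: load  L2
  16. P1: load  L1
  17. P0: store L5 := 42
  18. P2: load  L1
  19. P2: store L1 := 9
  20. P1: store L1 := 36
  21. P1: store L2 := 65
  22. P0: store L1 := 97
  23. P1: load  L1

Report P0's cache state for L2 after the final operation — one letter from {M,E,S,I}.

1. P0: store L1 := 90  bus=[BusRdX]  L1: P0=M P1=I P2=I P3=I  mem[L1]=80
2. P3: load  L6  bus=[BusRd]  L6: P0=I P1=I P2=I P3=E  mem[L6]=80
3. P3: store L1 := 55  bus=[BusRdX,Flush]  L1: P0=I P1=I P2=I P3=M  mem[L1]=90
4. P2: store L1 := 92  bus=[BusRdX,Flush]  L1: P0=I P1=I P2=M P3=I  mem[L1]=55
5. P2: load  L2  bus=[BusRd]  L2: P0=I P1=I P2=E P3=I  mem[L2]=40
6. P1: store L1 := 4  bus=[BusRdX,Flush]  L1: P0=I P1=M P2=I P3=I  mem[L1]=92
7. P2: load  L6  bus=[BusRd]  L6: P0=I P1=I P2=S P3=S  mem[L6]=80
8. P0: store L1 := 30  bus=[BusRdX,Flush]  L1: P0=M P1=I P2=I P3=I  mem[L1]=4
9. P3: store L4 := 52  bus=[BusRdX]  L4: P0=I P1=I P2=I P3=M  mem[L4]=10
10. P3: load  L1  bus=[BusRd,Flush]  L1: P0=S P1=I P2=I P3=S  mem[L1]=30
11. P1: store L1 := 17  bus=[BusRdX]  L1: P0=I P1=M P2=I P3=I  mem[L1]=30
12. P0: load  L1  bus=[BusRd,Flush]  L1: P0=S P1=S P2=I P3=I  mem[L1]=17
13. P3: load  L2  bus=[BusRd]  L2: P0=I P1=I P2=S P3=S  mem[L2]=40
14. P1: load  L1  bus=[-]  L1: P0=S P1=S P2=I P3=I  mem[L1]=17
15. P0: load  L2  bus=[BusRd]  L2: P0=S P1=I P2=S P3=S  mem[L2]=40
16. P1: load  L1  bus=[-]  L1: P0=S P1=S P2=I P3=I  mem[L1]=17
17. P0: store L5 := 42  bus=[BusRdX]  L5: P0=M P1=I P2=I P3=I  mem[L5]=80
18. P2: load  L1  bus=[BusRd]  L1: P0=S P1=S P2=S P3=I  mem[L1]=17
19. P2: store L1 := 9  bus=[BusUpgr]  L1: P0=I P1=I P2=M P3=I  mem[L1]=17
20. P1: store L1 := 36  bus=[BusRdX,Flush]  L1: P0=I P1=M P2=I P3=I  mem[L1]=9
21. P1: store L2 := 65  bus=[BusRdX]  L2: P0=I P1=M P2=I P3=I  mem[L2]=40
22. P0: store L1 := 97  bus=[BusRdX,Flush]  L1: P0=M P1=I P2=I P3=I  mem[L1]=36
23. P1: load  L1  bus=[BusRd,Flush]  L1: P0=S P1=S P2=I P3=I  mem[L1]=97

state = I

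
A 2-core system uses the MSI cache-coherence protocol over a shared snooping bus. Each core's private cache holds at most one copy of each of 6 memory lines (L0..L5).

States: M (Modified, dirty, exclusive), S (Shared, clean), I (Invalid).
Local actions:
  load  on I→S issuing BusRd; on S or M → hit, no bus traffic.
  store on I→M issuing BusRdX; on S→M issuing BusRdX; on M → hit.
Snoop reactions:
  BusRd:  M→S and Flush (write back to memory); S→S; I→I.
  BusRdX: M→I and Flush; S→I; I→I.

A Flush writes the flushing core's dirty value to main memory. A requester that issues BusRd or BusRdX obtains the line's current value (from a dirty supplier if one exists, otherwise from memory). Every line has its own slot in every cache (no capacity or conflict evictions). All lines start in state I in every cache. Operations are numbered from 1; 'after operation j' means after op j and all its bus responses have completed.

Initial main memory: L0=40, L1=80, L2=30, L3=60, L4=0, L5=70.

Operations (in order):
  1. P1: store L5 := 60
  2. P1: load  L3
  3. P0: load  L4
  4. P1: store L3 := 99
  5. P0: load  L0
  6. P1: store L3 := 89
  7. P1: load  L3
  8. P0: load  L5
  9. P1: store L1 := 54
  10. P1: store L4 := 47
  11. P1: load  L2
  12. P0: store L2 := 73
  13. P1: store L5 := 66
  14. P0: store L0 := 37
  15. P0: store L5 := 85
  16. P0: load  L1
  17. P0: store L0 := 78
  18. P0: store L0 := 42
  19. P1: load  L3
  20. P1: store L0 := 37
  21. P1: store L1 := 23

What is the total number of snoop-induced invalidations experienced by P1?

invalidations = 2

[1] P1: store L5 := 60 | P0:I, P1:M(60) | bus: BusRdX
[2] P1: load  L3 | P0:I, P1:S(60) | bus: BusRd
[3] P0: load  L4 | P0:S(0), P1:I | bus: BusRd
[4] P1: store L3 := 99 | P0:I, P1:M(99) | bus: BusRdX
[5] P0: load  L0 | P0:S(40), P1:I | bus: BusRd
[6] P1: store L3 := 89 | P0:I, P1:M(89) | bus: none
[7] P1: load  L3 | P0:I, P1:M(89) | bus: none
[8] P0: load  L5 | P0:S(60), P1:S(60) | bus: BusRd,Flush
[9] P1: store L1 := 54 | P0:I, P1:M(54) | bus: BusRdX
[10] P1: store L4 := 47 | P0:I, P1:M(47) | bus: BusRdX
[11] P1: load  L2 | P0:I, P1:S(30) | bus: BusRd
[12] P0: store L2 := 73 | P0:M(73), P1:I | bus: BusRdX
[13] P1: store L5 := 66 | P0:I, P1:M(66) | bus: BusRdX
[14] P0: store L0 := 37 | P0:M(37), P1:I | bus: BusRdX
[15] P0: store L5 := 85 | P0:M(85), P1:I | bus: BusRdX,Flush
[16] P0: load  L1 | P0:S(54), P1:S(54) | bus: BusRd,Flush
[17] P0: store L0 := 78 | P0:M(78), P1:I | bus: none
[18] P0: store L0 := 42 | P0:M(42), P1:I | bus: none
[19] P1: load  L3 | P0:I, P1:M(89) | bus: none
[20] P1: store L0 := 37 | P0:I, P1:M(37) | bus: BusRdX,Flush
[21] P1: store L1 := 23 | P0:I, P1:M(23) | bus: BusRdX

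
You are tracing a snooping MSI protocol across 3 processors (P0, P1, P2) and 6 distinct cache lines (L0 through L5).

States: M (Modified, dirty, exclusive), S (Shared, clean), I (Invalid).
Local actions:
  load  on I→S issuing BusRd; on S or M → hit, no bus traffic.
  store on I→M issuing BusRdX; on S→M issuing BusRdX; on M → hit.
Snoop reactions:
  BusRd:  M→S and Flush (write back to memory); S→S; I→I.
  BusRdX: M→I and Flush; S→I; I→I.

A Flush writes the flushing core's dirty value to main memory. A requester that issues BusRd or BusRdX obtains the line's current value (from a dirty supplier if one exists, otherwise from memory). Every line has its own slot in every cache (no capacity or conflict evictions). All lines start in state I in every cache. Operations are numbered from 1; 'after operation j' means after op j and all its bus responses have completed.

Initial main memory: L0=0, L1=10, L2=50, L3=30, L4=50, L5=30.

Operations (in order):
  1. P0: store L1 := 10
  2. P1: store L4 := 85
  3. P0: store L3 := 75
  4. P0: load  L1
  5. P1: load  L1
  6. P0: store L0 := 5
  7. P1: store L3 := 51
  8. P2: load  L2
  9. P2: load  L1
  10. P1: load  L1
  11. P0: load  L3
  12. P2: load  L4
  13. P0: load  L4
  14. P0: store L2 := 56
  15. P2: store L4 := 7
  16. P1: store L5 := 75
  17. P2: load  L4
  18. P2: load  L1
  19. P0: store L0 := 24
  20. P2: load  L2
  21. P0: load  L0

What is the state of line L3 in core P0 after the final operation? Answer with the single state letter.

state = S

[1] P0: store L1 := 10 | P0:M(10), P1:I, P2:I | bus: BusRdX
[2] P1: store L4 := 85 | P0:I, P1:M(85), P2:I | bus: BusRdX
[3] P0: store L3 := 75 | P0:M(75), P1:I, P2:I | bus: BusRdX
[4] P0: load  L1 | P0:M(10), P1:I, P2:I | bus: none
[5] P1: load  L1 | P0:S(10), P1:S(10), P2:I | bus: BusRd,Flush
[6] P0: store L0 := 5 | P0:M(5), P1:I, P2:I | bus: BusRdX
[7] P1: store L3 := 51 | P0:I, P1:M(51), P2:I | bus: BusRdX,Flush
[8] P2: load  L2 | P0:I, P1:I, P2:S(50) | bus: BusRd
[9] P2: load  L1 | P0:S(10), P1:S(10), P2:S(10) | bus: BusRd
[10] P1: load  L1 | P0:S(10), P1:S(10), P2:S(10) | bus: none
[11] P0: load  L3 | P0:S(51), P1:S(51), P2:I | bus: BusRd,Flush
[12] P2: load  L4 | P0:I, P1:S(85), P2:S(85) | bus: BusRd,Flush
[13] P0: load  L4 | P0:S(85), P1:S(85), P2:S(85) | bus: BusRd
[14] P0: store L2 := 56 | P0:M(56), P1:I, P2:I | bus: BusRdX
[15] P2: store L4 := 7 | P0:I, P1:I, P2:M(7) | bus: BusRdX
[16] P1: store L5 := 75 | P0:I, P1:M(75), P2:I | bus: BusRdX
[17] P2: load  L4 | P0:I, P1:I, P2:M(7) | bus: none
[18] P2: load  L1 | P0:S(10), P1:S(10), P2:S(10) | bus: none
[19] P0: store L0 := 24 | P0:M(24), P1:I, P2:I | bus: none
[20] P2: load  L2 | P0:S(56), P1:I, P2:S(56) | bus: BusRd,Flush
[21] P0: load  L0 | P0:M(24), P1:I, P2:I | bus: none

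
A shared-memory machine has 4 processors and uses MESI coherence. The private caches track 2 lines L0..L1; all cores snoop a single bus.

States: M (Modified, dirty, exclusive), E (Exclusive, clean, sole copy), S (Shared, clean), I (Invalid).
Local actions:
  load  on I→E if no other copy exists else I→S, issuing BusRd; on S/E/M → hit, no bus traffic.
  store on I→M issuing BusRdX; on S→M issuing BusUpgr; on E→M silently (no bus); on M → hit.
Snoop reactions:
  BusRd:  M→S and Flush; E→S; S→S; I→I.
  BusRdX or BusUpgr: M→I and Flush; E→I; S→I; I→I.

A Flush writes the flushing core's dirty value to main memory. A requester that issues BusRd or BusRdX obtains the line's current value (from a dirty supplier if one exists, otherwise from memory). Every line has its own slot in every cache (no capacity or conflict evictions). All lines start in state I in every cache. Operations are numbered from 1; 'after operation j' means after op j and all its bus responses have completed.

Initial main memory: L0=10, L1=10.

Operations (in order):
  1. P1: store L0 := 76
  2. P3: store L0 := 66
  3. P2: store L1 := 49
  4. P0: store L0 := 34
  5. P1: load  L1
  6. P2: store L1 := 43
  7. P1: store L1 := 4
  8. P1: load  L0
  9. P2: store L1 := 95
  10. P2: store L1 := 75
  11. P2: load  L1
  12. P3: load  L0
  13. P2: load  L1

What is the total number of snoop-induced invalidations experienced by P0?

  op1 P1: store L0 := 76 → I/M/I/I on L0; bus BusRdX; mem=10
  op2 P3: store L0 := 66 → I/I/I/M on L0; bus BusRdX Flush; mem=76
  op3 P2: store L1 := 49 → I/I/M/I on L1; bus BusRdX; mem=10
  op4 P0: store L0 := 34 → M/I/I/I on L0; bus BusRdX Flush; mem=66
  op5 P1: load  L1 → I/S/S/I on L1; bus BusRd Flush; mem=49
  op6 P2: store L1 := 43 → I/I/M/I on L1; bus BusUpgr; mem=49
  op7 P1: store L1 := 4 → I/M/I/I on L1; bus BusRdX Flush; mem=43
  op8 P1: load  L0 → S/S/I/I on L0; bus BusRd Flush; mem=34
  op9 P2: store L1 := 95 → I/I/M/I on L1; bus BusRdX Flush; mem=4
  op10 P2: store L1 := 75 → I/I/M/I on L1; bus (none); mem=4
  op11 P2: load  L1 → I/I/M/I on L1; bus (none); mem=4
  op12 P3: load  L0 → S/S/I/S on L0; bus BusRd; mem=34
  op13 P2: load  L1 → I/I/M/I on L1; bus (none); mem=4

invalidations = 0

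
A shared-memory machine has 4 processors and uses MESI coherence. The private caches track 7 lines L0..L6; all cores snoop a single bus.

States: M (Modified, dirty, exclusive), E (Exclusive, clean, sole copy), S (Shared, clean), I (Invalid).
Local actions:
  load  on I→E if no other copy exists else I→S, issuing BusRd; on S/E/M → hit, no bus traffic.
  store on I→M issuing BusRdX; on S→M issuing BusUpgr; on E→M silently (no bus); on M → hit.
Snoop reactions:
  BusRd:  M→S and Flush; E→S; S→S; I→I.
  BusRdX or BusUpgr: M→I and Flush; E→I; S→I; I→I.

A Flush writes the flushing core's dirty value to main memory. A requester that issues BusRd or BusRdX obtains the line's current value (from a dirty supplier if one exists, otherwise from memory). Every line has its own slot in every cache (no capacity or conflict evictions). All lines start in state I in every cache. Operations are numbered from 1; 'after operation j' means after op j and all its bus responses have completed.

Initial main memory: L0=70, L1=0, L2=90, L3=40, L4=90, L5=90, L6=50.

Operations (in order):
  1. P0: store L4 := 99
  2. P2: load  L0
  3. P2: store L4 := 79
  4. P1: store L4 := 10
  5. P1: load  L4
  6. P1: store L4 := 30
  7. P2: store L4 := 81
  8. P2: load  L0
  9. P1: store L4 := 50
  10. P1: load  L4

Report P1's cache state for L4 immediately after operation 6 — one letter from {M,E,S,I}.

step 1: P0: store L4 := 99  ⟶  MIII  (L4)  txn=BusRdX  M[L4]=90
step 2: P2: load  L0  ⟶  IIEI  (L0)  txn=BusRd  M[L0]=70
step 3: P2: store L4 := 79  ⟶  IIMI  (L4)  txn=BusRdX+Flush  M[L4]=99
step 4: P1: store L4 := 10  ⟶  IMII  (L4)  txn=BusRdX+Flush  M[L4]=79
step 5: P1: load  L4  ⟶  IMII  (L4)  txn=∅  M[L4]=79
step 6: P1: store L4 := 30  ⟶  IMII  (L4)  txn=∅  M[L4]=79
step 7: P2: store L4 := 81  ⟶  IIMI  (L4)  txn=BusRdX+Flush  M[L4]=30
step 8: P2: load  L0  ⟶  IIEI  (L0)  txn=∅  M[L0]=70
step 9: P1: store L4 := 50  ⟶  IMII  (L4)  txn=BusRdX+Flush  M[L4]=81
step 10: P1: load  L4  ⟶  IMII  (L4)  txn=∅  M[L4]=81

state = M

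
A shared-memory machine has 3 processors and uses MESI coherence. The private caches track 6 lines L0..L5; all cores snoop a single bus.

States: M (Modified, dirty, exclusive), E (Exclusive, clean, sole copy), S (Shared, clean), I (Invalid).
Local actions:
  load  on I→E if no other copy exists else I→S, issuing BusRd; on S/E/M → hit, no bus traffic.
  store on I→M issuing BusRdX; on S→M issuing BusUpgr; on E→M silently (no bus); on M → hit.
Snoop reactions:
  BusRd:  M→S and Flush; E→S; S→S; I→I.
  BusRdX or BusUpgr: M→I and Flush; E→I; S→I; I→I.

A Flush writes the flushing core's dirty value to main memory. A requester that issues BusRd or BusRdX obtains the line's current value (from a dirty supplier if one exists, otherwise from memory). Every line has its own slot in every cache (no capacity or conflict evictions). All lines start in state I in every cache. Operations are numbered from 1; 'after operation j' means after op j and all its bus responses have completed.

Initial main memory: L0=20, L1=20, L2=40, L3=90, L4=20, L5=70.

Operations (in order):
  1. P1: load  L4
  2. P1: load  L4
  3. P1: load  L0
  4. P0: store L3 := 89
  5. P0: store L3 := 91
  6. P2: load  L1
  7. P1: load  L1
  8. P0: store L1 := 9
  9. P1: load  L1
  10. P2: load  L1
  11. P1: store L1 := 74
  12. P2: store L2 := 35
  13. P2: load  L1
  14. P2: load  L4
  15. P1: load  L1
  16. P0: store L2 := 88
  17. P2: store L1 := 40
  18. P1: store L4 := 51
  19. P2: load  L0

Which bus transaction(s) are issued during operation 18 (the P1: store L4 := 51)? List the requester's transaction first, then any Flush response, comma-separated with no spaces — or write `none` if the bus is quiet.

bus = BusUpgr

  op1 P1: load  L4 → I/E/I on L4; bus BusRd; mem=20
  op2 P1: load  L4 → I/E/I on L4; bus (none); mem=20
  op3 P1: load  L0 → I/E/I on L0; bus BusRd; mem=20
  op4 P0: store L3 := 89 → M/I/I on L3; bus BusRdX; mem=90
  op5 P0: store L3 := 91 → M/I/I on L3; bus (none); mem=90
  op6 P2: load  L1 → I/I/E on L1; bus BusRd; mem=20
  op7 P1: load  L1 → I/S/S on L1; bus BusRd; mem=20
  op8 P0: store L1 := 9 → M/I/I on L1; bus BusRdX; mem=20
  op9 P1: load  L1 → S/S/I on L1; bus BusRd Flush; mem=9
  op10 P2: load  L1 → S/S/S on L1; bus BusRd; mem=9
  op11 P1: store L1 := 74 → I/M/I on L1; bus BusUpgr; mem=9
  op12 P2: store L2 := 35 → I/I/M on L2; bus BusRdX; mem=40
  op13 P2: load  L1 → I/S/S on L1; bus BusRd Flush; mem=74
  op14 P2: load  L4 → I/S/S on L4; bus BusRd; mem=20
  op15 P1: load  L1 → I/S/S on L1; bus (none); mem=74
  op16 P0: store L2 := 88 → M/I/I on L2; bus BusRdX Flush; mem=35
  op17 P2: store L1 := 40 → I/I/M on L1; bus BusUpgr; mem=74
  op18 P1: store L4 := 51 → I/M/I on L4; bus BusUpgr; mem=20
  op19 P2: load  L0 → I/S/S on L0; bus BusRd; mem=20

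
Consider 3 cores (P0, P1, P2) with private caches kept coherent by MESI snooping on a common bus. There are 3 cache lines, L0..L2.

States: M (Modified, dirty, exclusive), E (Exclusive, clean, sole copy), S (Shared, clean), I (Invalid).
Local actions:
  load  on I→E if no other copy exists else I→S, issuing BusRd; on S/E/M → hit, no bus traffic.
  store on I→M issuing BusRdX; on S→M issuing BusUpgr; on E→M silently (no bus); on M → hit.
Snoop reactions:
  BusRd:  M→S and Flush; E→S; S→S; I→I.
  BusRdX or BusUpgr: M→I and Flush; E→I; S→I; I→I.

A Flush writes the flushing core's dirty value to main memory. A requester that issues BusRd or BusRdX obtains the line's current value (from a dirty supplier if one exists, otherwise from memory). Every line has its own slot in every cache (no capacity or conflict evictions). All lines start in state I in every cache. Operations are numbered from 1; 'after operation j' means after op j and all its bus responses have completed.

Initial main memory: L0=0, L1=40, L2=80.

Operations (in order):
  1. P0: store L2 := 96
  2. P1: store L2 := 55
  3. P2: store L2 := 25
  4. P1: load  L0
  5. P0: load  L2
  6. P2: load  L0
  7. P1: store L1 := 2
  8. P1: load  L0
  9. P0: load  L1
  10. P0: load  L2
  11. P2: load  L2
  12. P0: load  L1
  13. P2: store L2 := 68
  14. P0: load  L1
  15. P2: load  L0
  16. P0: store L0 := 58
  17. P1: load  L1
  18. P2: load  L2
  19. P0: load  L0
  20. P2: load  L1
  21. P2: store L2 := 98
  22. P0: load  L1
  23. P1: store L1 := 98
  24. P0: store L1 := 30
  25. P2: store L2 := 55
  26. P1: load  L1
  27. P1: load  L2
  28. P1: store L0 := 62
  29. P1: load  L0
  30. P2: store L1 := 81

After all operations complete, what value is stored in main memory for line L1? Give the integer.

memory[L1] = 30

  op1 P0: store L2 := 96 → M/I/I on L2; bus BusRdX; mem=80
  op2 P1: store L2 := 55 → I/M/I on L2; bus BusRdX Flush; mem=96
  op3 P2: store L2 := 25 → I/I/M on L2; bus BusRdX Flush; mem=55
  op4 P1: load  L0 → I/E/I on L0; bus BusRd; mem=0
  op5 P0: load  L2 → S/I/S on L2; bus BusRd Flush; mem=25
  op6 P2: load  L0 → I/S/S on L0; bus BusRd; mem=0
  op7 P1: store L1 := 2 → I/M/I on L1; bus BusRdX; mem=40
  op8 P1: load  L0 → I/S/S on L0; bus (none); mem=0
  op9 P0: load  L1 → S/S/I on L1; bus BusRd Flush; mem=2
  op10 P0: load  L2 → S/I/S on L2; bus (none); mem=25
  op11 P2: load  L2 → S/I/S on L2; bus (none); mem=25
  op12 P0: load  L1 → S/S/I on L1; bus (none); mem=2
  op13 P2: store L2 := 68 → I/I/M on L2; bus BusUpgr; mem=25
  op14 P0: load  L1 → S/S/I on L1; bus (none); mem=2
  op15 P2: load  L0 → I/S/S on L0; bus (none); mem=0
  op16 P0: store L0 := 58 → M/I/I on L0; bus BusRdX; mem=0
  op17 P1: load  L1 → S/S/I on L1; bus (none); mem=2
  op18 P2: load  L2 → I/I/M on L2; bus (none); mem=25
  op19 P0: load  L0 → M/I/I on L0; bus (none); mem=0
  op20 P2: load  L1 → S/S/S on L1; bus BusRd; mem=2
  op21 P2: store L2 := 98 → I/I/M on L2; bus (none); mem=25
  op22 P0: load  L1 → S/S/S on L1; bus (none); mem=2
  op23 P1: store L1 := 98 → I/M/I on L1; bus BusUpgr; mem=2
  op24 P0: store L1 := 30 → M/I/I on L1; bus BusRdX Flush; mem=98
  op25 P2: store L2 := 55 → I/I/M on L2; bus (none); mem=25
  op26 P1: load  L1 → S/S/I on L1; bus BusRd Flush; mem=30
  op27 P1: load  L2 → I/S/S on L2; bus BusRd Flush; mem=55
  op28 P1: store L0 := 62 → I/M/I on L0; bus BusRdX Flush; mem=58
  op29 P1: load  L0 → I/M/I on L0; bus (none); mem=58
  op30 P2: store L1 := 81 → I/I/M on L1; bus BusRdX; mem=30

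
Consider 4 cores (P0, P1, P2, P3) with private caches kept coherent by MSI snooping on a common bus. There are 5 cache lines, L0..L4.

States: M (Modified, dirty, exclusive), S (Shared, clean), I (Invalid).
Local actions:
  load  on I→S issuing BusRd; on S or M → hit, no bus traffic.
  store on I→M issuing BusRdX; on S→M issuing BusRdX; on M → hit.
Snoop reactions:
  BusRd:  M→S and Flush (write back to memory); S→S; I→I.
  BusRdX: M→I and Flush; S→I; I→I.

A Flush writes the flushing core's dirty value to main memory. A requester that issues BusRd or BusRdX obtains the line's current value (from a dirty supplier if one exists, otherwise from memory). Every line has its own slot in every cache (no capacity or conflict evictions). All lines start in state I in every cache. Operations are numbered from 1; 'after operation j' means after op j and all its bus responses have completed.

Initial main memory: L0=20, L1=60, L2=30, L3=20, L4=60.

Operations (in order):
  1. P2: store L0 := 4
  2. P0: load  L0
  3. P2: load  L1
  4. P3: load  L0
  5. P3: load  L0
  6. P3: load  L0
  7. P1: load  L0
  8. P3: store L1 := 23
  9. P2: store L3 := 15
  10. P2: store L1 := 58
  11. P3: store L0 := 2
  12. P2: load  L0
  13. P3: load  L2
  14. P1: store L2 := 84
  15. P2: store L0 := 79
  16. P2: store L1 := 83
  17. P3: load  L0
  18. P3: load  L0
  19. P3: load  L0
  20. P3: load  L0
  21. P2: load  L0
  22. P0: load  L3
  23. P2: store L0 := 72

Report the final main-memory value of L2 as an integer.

1. P2: store L0 := 4  bus=[BusRdX]  L0: P0=I P1=I P2=M P3=I  mem[L0]=20
2. P0: load  L0  bus=[BusRd,Flush]  L0: P0=S P1=I P2=S P3=I  mem[L0]=4
3. P2: load  L1  bus=[BusRd]  L1: P0=I P1=I P2=S P3=I  mem[L1]=60
4. P3: load  L0  bus=[BusRd]  L0: P0=S P1=I P2=S P3=S  mem[L0]=4
5. P3: load  L0  bus=[-]  L0: P0=S P1=I P2=S P3=S  mem[L0]=4
6. P3: load  L0  bus=[-]  L0: P0=S P1=I P2=S P3=S  mem[L0]=4
7. P1: load  L0  bus=[BusRd]  L0: P0=S P1=S P2=S P3=S  mem[L0]=4
8. P3: store L1 := 23  bus=[BusRdX]  L1: P0=I P1=I P2=I P3=M  mem[L1]=60
9. P2: store L3 := 15  bus=[BusRdX]  L3: P0=I P1=I P2=M P3=I  mem[L3]=20
10. P2: store L1 := 58  bus=[BusRdX,Flush]  L1: P0=I P1=I P2=M P3=I  mem[L1]=23
11. P3: store L0 := 2  bus=[BusRdX]  L0: P0=I P1=I P2=I P3=M  mem[L0]=4
12. P2: load  L0  bus=[BusRd,Flush]  L0: P0=I P1=I P2=S P3=S  mem[L0]=2
13. P3: load  L2  bus=[BusRd]  L2: P0=I P1=I P2=I P3=S  mem[L2]=30
14. P1: store L2 := 84  bus=[BusRdX]  L2: P0=I P1=M P2=I P3=I  mem[L2]=30
15. P2: store L0 := 79  bus=[BusRdX]  L0: P0=I P1=I P2=M P3=I  mem[L0]=2
16. P2: store L1 := 83  bus=[-]  L1: P0=I P1=I P2=M P3=I  mem[L1]=23
17. P3: load  L0  bus=[BusRd,Flush]  L0: P0=I P1=I P2=S P3=S  mem[L0]=79
18. P3: load  L0  bus=[-]  L0: P0=I P1=I P2=S P3=S  mem[L0]=79
19. P3: load  L0  bus=[-]  L0: P0=I P1=I P2=S P3=S  mem[L0]=79
20. P3: load  L0  bus=[-]  L0: P0=I P1=I P2=S P3=S  mem[L0]=79
21. P2: load  L0  bus=[-]  L0: P0=I P1=I P2=S P3=S  mem[L0]=79
22. P0: load  L3  bus=[BusRd,Flush]  L3: P0=S P1=I P2=S P3=I  mem[L3]=15
23. P2: store L0 := 72  bus=[BusRdX]  L0: P0=I P1=I P2=M P3=I  mem[L0]=79

memory[L2] = 30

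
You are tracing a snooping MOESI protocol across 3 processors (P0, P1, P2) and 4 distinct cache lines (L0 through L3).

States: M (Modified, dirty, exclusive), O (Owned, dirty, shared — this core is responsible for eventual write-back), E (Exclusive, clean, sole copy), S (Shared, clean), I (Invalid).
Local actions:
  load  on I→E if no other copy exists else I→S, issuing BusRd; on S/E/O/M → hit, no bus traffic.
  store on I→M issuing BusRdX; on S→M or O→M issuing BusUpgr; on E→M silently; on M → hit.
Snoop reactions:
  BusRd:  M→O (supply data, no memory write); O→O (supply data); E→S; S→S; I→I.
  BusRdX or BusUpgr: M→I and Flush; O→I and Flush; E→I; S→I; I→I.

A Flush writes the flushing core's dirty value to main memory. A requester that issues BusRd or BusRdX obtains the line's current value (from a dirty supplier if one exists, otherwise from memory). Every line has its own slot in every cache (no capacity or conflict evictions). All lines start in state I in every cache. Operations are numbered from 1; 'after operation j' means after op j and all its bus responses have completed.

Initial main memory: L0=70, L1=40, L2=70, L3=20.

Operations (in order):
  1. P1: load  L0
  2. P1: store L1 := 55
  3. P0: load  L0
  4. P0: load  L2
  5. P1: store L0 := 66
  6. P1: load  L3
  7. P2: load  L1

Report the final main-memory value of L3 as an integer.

memory[L3] = 20

  op1 P1: load  L0 → I/E/I on L0; bus BusRd; mem=70
  op2 P1: store L1 := 55 → I/M/I on L1; bus BusRdX; mem=40
  op3 P0: load  L0 → S/S/I on L0; bus BusRd; mem=70
  op4 P0: load  L2 → E/I/I on L2; bus BusRd; mem=70
  op5 P1: store L0 := 66 → I/M/I on L0; bus BusUpgr; mem=70
  op6 P1: load  L3 → I/E/I on L3; bus BusRd; mem=20
  op7 P2: load  L1 → I/O/S on L1; bus BusRd; mem=40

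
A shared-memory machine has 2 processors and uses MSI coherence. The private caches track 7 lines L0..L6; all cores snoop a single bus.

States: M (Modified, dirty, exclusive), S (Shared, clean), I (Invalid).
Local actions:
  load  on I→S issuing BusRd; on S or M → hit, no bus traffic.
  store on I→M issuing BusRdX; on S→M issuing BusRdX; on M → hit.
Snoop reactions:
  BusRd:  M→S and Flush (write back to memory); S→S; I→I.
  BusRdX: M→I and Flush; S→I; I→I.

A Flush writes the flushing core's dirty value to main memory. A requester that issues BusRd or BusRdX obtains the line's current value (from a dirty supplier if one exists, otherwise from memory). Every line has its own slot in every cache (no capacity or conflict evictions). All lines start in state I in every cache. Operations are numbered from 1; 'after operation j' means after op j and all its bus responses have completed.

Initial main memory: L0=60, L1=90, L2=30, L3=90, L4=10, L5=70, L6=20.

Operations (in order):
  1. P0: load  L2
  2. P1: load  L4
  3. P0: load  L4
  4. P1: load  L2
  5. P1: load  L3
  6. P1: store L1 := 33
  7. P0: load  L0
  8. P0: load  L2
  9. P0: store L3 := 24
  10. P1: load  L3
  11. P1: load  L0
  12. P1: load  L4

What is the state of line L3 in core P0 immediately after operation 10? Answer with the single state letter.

state = S

step 1: P0: load  L2  ⟶  SI  (L2)  txn=BusRd  M[L2]=30
step 2: P1: load  L4  ⟶  IS  (L4)  txn=BusRd  M[L4]=10
step 3: P0: load  L4  ⟶  SS  (L4)  txn=BusRd  M[L4]=10
step 4: P1: load  L2  ⟶  SS  (L2)  txn=BusRd  M[L2]=30
step 5: P1: load  L3  ⟶  IS  (L3)  txn=BusRd  M[L3]=90
step 6: P1: store L1 := 33  ⟶  IM  (L1)  txn=BusRdX  M[L1]=90
step 7: P0: load  L0  ⟶  SI  (L0)  txn=BusRd  M[L0]=60
step 8: P0: load  L2  ⟶  SS  (L2)  txn=∅  M[L2]=30
step 9: P0: store L3 := 24  ⟶  MI  (L3)  txn=BusRdX  M[L3]=90
step 10: P1: load  L3  ⟶  SS  (L3)  txn=BusRd+Flush  M[L3]=24
step 11: P1: load  L0  ⟶  SS  (L0)  txn=BusRd  M[L0]=60
step 12: P1: load  L4  ⟶  SS  (L4)  txn=∅  M[L4]=10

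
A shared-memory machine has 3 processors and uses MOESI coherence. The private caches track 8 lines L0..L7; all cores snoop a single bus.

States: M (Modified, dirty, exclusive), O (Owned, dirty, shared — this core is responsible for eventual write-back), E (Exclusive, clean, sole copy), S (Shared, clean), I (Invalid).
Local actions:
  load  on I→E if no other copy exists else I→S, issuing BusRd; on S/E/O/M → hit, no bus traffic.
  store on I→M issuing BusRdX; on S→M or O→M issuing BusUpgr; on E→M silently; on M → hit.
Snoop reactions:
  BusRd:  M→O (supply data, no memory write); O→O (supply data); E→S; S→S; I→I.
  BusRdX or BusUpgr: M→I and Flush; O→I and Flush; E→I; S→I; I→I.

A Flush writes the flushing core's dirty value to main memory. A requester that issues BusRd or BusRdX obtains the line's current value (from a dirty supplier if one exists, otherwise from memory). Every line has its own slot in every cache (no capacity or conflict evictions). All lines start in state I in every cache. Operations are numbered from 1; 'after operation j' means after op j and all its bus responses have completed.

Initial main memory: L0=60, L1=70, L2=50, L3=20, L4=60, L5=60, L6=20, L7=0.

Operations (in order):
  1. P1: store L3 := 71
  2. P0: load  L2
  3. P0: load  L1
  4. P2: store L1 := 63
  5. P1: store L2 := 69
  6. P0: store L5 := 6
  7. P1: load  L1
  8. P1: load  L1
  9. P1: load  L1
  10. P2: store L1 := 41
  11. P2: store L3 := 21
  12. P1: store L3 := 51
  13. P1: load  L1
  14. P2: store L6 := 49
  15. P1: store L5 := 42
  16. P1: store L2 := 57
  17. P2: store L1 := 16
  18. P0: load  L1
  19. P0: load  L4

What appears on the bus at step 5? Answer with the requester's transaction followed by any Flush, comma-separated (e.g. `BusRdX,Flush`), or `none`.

1. P1: store L3 := 71  bus=[BusRdX]  L3: P0=I P1=M P2=I  mem[L3]=20
2. P0: load  L2  bus=[BusRd]  L2: P0=E P1=I P2=I  mem[L2]=50
3. P0: load  L1  bus=[BusRd]  L1: P0=E P1=I P2=I  mem[L1]=70
4. P2: store L1 := 63  bus=[BusRdX]  L1: P0=I P1=I P2=M  mem[L1]=70
5. P1: store L2 := 69  bus=[BusRdX]  L2: P0=I P1=M P2=I  mem[L2]=50
6. P0: store L5 := 6  bus=[BusRdX]  L5: P0=M P1=I P2=I  mem[L5]=60
7. P1: load  L1  bus=[BusRd]  L1: P0=I P1=S P2=O  mem[L1]=70
8. P1: load  L1  bus=[-]  L1: P0=I P1=S P2=O  mem[L1]=70
9. P1: load  L1  bus=[-]  L1: P0=I P1=S P2=O  mem[L1]=70
10. P2: store L1 := 41  bus=[BusUpgr]  L1: P0=I P1=I P2=M  mem[L1]=70
11. P2: store L3 := 21  bus=[BusRdX,Flush]  L3: P0=I P1=I P2=M  mem[L3]=71
12. P1: store L3 := 51  bus=[BusRdX,Flush]  L3: P0=I P1=M P2=I  mem[L3]=21
13. P1: load  L1  bus=[BusRd]  L1: P0=I P1=S P2=O  mem[L1]=70
14. P2: store L6 := 49  bus=[BusRdX]  L6: P0=I P1=I P2=M  mem[L6]=20
15. P1: store L5 := 42  bus=[BusRdX,Flush]  L5: P0=I P1=M P2=I  mem[L5]=6
16. P1: store L2 := 57  bus=[-]  L2: P0=I P1=M P2=I  mem[L2]=50
17. P2: store L1 := 16  bus=[BusUpgr]  L1: P0=I P1=I P2=M  mem[L1]=70
18. P0: load  L1  bus=[BusRd]  L1: P0=S P1=I P2=O  mem[L1]=70
19. P0: load  L4  bus=[BusRd]  L4: P0=E P1=I P2=I  mem[L4]=60

bus = BusRdX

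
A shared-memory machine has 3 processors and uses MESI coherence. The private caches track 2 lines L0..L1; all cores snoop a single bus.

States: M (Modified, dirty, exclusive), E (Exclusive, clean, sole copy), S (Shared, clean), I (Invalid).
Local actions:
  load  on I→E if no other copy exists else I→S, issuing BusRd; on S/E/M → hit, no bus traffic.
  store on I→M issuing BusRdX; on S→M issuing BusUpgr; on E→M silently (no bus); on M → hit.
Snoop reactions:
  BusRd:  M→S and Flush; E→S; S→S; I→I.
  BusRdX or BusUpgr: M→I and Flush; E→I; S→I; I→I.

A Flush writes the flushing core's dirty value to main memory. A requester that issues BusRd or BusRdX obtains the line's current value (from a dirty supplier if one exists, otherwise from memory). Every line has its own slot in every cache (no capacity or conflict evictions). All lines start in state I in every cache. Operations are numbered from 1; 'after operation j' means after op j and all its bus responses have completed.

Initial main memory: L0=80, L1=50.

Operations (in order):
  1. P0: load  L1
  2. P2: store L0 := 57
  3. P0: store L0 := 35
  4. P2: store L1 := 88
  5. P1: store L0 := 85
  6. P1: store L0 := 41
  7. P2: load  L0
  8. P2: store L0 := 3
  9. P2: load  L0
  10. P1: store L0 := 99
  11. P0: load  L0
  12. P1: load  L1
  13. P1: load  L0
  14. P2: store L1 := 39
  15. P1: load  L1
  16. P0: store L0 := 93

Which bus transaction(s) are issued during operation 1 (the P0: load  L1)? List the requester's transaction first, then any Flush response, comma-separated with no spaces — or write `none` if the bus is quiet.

[1] P0: load  L1 | P0:E(50), P1:I, P2:I | bus: BusRd
[2] P2: store L0 := 57 | P0:I, P1:I, P2:M(57) | bus: BusRdX
[3] P0: store L0 := 35 | P0:M(35), P1:I, P2:I | bus: BusRdX,Flush
[4] P2: store L1 := 88 | P0:I, P1:I, P2:M(88) | bus: BusRdX
[5] P1: store L0 := 85 | P0:I, P1:M(85), P2:I | bus: BusRdX,Flush
[6] P1: store L0 := 41 | P0:I, P1:M(41), P2:I | bus: none
[7] P2: load  L0 | P0:I, P1:S(41), P2:S(41) | bus: BusRd,Flush
[8] P2: store L0 := 3 | P0:I, P1:I, P2:M(3) | bus: BusUpgr
[9] P2: load  L0 | P0:I, P1:I, P2:M(3) | bus: none
[10] P1: store L0 := 99 | P0:I, P1:M(99), P2:I | bus: BusRdX,Flush
[11] P0: load  L0 | P0:S(99), P1:S(99), P2:I | bus: BusRd,Flush
[12] P1: load  L1 | P0:I, P1:S(88), P2:S(88) | bus: BusRd,Flush
[13] P1: load  L0 | P0:S(99), P1:S(99), P2:I | bus: none
[14] P2: store L1 := 39 | P0:I, P1:I, P2:M(39) | bus: BusUpgr
[15] P1: load  L1 | P0:I, P1:S(39), P2:S(39) | bus: BusRd,Flush
[16] P0: store L0 := 93 | P0:M(93), P1:I, P2:I | bus: BusUpgr

bus = BusRd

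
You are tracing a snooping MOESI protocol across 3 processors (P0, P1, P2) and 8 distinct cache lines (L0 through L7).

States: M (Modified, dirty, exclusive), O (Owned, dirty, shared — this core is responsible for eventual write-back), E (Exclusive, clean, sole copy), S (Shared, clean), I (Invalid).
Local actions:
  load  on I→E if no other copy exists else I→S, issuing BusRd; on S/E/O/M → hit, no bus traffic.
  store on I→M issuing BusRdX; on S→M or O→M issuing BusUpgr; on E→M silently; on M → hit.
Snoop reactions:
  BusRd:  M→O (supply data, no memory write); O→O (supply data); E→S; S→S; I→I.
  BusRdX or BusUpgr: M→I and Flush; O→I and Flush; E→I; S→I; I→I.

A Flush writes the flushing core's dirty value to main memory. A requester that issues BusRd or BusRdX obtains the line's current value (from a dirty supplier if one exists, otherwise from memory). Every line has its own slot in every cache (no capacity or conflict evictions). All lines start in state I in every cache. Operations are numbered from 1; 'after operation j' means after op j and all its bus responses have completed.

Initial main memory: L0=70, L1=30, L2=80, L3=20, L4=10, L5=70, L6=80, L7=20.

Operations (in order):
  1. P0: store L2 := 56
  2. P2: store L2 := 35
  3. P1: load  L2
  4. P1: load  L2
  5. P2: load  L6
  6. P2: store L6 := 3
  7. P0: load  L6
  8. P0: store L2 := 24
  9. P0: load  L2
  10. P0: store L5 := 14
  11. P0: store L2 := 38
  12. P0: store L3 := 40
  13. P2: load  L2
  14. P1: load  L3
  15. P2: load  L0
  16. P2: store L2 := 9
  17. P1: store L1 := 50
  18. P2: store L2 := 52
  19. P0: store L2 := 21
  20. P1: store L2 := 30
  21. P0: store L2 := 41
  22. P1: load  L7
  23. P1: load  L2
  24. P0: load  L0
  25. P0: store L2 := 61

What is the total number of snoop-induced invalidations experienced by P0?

invalidations = 3

[1] P0: store L2 := 56 | P0:M(56), P1:I, P2:I | bus: BusRdX
[2] P2: store L2 := 35 | P0:I, P1:I, P2:M(35) | bus: BusRdX,Flush
[3] P1: load  L2 | P0:I, P1:S(35), P2:O(35) | bus: BusRd
[4] P1: load  L2 | P0:I, P1:S(35), P2:O(35) | bus: none
[5] P2: load  L6 | P0:I, P1:I, P2:E(80) | bus: BusRd
[6] P2: store L6 := 3 | P0:I, P1:I, P2:M(3) | bus: none
[7] P0: load  L6 | P0:S(3), P1:I, P2:O(3) | bus: BusRd
[8] P0: store L2 := 24 | P0:M(24), P1:I, P2:I | bus: BusRdX,Flush
[9] P0: load  L2 | P0:M(24), P1:I, P2:I | bus: none
[10] P0: store L5 := 14 | P0:M(14), P1:I, P2:I | bus: BusRdX
[11] P0: store L2 := 38 | P0:M(38), P1:I, P2:I | bus: none
[12] P0: store L3 := 40 | P0:M(40), P1:I, P2:I | bus: BusRdX
[13] P2: load  L2 | P0:O(38), P1:I, P2:S(38) | bus: BusRd
[14] P1: load  L3 | P0:O(40), P1:S(40), P2:I | bus: BusRd
[15] P2: load  L0 | P0:I, P1:I, P2:E(70) | bus: BusRd
[16] P2: store L2 := 9 | P0:I, P1:I, P2:M(9) | bus: BusUpgr,Flush
[17] P1: store L1 := 50 | P0:I, P1:M(50), P2:I | bus: BusRdX
[18] P2: store L2 := 52 | P0:I, P1:I, P2:M(52) | bus: none
[19] P0: store L2 := 21 | P0:M(21), P1:I, P2:I | bus: BusRdX,Flush
[20] P1: store L2 := 30 | P0:I, P1:M(30), P2:I | bus: BusRdX,Flush
[21] P0: store L2 := 41 | P0:M(41), P1:I, P2:I | bus: BusRdX,Flush
[22] P1: load  L7 | P0:I, P1:E(20), P2:I | bus: BusRd
[23] P1: load  L2 | P0:O(41), P1:S(41), P2:I | bus: BusRd
[24] P0: load  L0 | P0:S(70), P1:I, P2:S(70) | bus: BusRd
[25] P0: store L2 := 61 | P0:M(61), P1:I, P2:I | bus: BusUpgr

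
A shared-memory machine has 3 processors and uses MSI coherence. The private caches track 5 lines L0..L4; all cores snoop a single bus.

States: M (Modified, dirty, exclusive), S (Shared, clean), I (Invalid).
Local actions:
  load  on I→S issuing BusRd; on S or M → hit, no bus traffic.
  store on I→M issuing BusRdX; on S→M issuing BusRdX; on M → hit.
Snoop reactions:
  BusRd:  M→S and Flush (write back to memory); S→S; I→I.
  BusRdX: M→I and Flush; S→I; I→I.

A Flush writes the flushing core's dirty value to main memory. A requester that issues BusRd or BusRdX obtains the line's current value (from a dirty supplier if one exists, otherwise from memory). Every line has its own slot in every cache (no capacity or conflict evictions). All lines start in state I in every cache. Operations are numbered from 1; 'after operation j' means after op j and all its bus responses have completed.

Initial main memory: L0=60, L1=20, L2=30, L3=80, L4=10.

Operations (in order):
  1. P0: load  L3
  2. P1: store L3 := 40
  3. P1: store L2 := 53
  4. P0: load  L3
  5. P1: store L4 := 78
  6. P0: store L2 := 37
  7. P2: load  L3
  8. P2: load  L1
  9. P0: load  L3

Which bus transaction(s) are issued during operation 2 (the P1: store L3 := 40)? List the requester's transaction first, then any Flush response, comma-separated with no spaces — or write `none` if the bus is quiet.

bus = BusRdX

  op1 P0: load  L3 → S/I/I on L3; bus BusRd; mem=80
  op2 P1: store L3 := 40 → I/M/I on L3; bus BusRdX; mem=80
  op3 P1: store L2 := 53 → I/M/I on L2; bus BusRdX; mem=30
  op4 P0: load  L3 → S/S/I on L3; bus BusRd Flush; mem=40
  op5 P1: store L4 := 78 → I/M/I on L4; bus BusRdX; mem=10
  op6 P0: store L2 := 37 → M/I/I on L2; bus BusRdX Flush; mem=53
  op7 P2: load  L3 → S/S/S on L3; bus BusRd; mem=40
  op8 P2: load  L1 → I/I/S on L1; bus BusRd; mem=20
  op9 P0: load  L3 → S/S/S on L3; bus (none); mem=40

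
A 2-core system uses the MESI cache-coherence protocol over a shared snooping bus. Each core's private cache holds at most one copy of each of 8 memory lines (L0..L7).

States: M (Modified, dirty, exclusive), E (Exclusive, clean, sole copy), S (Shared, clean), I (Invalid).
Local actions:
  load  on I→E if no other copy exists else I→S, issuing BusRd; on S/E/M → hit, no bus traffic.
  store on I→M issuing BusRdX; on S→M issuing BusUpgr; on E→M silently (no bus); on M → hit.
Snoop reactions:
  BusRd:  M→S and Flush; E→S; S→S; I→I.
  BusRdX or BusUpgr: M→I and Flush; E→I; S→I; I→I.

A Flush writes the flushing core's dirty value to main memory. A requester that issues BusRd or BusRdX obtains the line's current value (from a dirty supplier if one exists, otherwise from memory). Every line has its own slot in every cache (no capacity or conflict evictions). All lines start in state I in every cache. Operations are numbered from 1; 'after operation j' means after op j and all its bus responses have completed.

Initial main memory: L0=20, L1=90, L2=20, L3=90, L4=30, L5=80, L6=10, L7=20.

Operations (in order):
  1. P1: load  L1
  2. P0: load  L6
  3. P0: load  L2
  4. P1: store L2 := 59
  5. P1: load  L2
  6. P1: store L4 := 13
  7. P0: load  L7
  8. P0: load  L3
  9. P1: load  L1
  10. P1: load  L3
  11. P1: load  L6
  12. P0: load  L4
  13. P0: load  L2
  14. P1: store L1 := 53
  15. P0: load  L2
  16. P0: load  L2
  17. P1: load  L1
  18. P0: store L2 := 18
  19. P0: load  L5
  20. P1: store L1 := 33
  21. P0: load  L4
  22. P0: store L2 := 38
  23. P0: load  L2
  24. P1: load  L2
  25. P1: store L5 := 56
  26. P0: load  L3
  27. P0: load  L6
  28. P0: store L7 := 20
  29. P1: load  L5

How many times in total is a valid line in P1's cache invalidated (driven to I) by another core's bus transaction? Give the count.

invalidations = 1

  op1 P1: load  L1 → I/E on L1; bus BusRd; mem=90
  op2 P0: load  L6 → E/I on L6; bus BusRd; mem=10
  op3 P0: load  L2 → E/I on L2; bus BusRd; mem=20
  op4 P1: store L2 := 59 → I/M on L2; bus BusRdX; mem=20
  op5 P1: load  L2 → I/M on L2; bus (none); mem=20
  op6 P1: store L4 := 13 → I/M on L4; bus BusRdX; mem=30
  op7 P0: load  L7 → E/I on L7; bus BusRd; mem=20
  op8 P0: load  L3 → E/I on L3; bus BusRd; mem=90
  op9 P1: load  L1 → I/E on L1; bus (none); mem=90
  op10 P1: load  L3 → S/S on L3; bus BusRd; mem=90
  op11 P1: load  L6 → S/S on L6; bus BusRd; mem=10
  op12 P0: load  L4 → S/S on L4; bus BusRd Flush; mem=13
  op13 P0: load  L2 → S/S on L2; bus BusRd Flush; mem=59
  op14 P1: store L1 := 53 → I/M on L1; bus (none); mem=90
  op15 P0: load  L2 → S/S on L2; bus (none); mem=59
  op16 P0: load  L2 → S/S on L2; bus (none); mem=59
  op17 P1: load  L1 → I/M on L1; bus (none); mem=90
  op18 P0: store L2 := 18 → M/I on L2; bus BusUpgr; mem=59
  op19 P0: load  L5 → E/I on L5; bus BusRd; mem=80
  op20 P1: store L1 := 33 → I/M on L1; bus (none); mem=90
  op21 P0: load  L4 → S/S on L4; bus (none); mem=13
  op22 P0: store L2 := 38 → M/I on L2; bus (none); mem=59
  op23 P0: load  L2 → M/I on L2; bus (none); mem=59
  op24 P1: load  L2 → S/S on L2; bus BusRd Flush; mem=38
  op25 P1: store L5 := 56 → I/M on L5; bus BusRdX; mem=80
  op26 P0: load  L3 → S/S on L3; bus (none); mem=90
  op27 P0: load  L6 → S/S on L6; bus (none); mem=10
  op28 P0: store L7 := 20 → M/I on L7; bus (none); mem=20
  op29 P1: load  L5 → I/M on L5; bus (none); mem=80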